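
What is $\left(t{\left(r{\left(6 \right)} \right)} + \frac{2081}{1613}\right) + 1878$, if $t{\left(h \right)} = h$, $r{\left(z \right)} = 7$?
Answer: $\frac{3042586}{1613} \approx 1886.3$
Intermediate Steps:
$\left(t{\left(r{\left(6 \right)} \right)} + \frac{2081}{1613}\right) + 1878 = \left(7 + \frac{2081}{1613}\right) + 1878 = \frac{13372}{1613} + 1878 = \frac{3042586}{1613}$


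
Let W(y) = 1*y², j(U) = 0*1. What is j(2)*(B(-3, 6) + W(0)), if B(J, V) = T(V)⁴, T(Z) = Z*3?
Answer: 0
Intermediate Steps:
j(U) = 0
T(Z) = 3*Z
B(J, V) = 81*V⁴ (B(J, V) = (3*V)⁴ = 81*V⁴)
W(y) = y²
j(2)*(B(-3, 6) + W(0)) = 0*(81*6⁴ + 0²) = 0*(81*1296 + 0) = 0*(104976 + 0) = 0*104976 = 0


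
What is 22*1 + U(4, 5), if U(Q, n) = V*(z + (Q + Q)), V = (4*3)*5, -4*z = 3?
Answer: 457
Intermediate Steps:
z = -¾ (z = -¼*3 = -¾ ≈ -0.75000)
V = 60 (V = 12*5 = 60)
U(Q, n) = -45 + 120*Q (U(Q, n) = 60*(-¾ + (Q + Q)) = 60*(-¾ + 2*Q) = -45 + 120*Q)
22*1 + U(4, 5) = 22*1 + (-45 + 120*4) = 22 + (-45 + 480) = 22 + 435 = 457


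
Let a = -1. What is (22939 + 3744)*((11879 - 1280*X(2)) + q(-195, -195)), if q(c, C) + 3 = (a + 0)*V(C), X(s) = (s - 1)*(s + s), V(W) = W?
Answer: 185473533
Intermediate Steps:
X(s) = 2*s*(-1 + s) (X(s) = (-1 + s)*(2*s) = 2*s*(-1 + s))
q(c, C) = -3 - C (q(c, C) = -3 + (-1 + 0)*C = -3 - C)
(22939 + 3744)*((11879 - 1280*X(2)) + q(-195, -195)) = (22939 + 3744)*((11879 - 1280*2*2*(-1 + 2)) + (-3 - 1*(-195))) = 26683*((11879 - 1280*2*2*1) + (-3 + 195)) = 26683*((11879 - 1280*4) + 192) = 26683*((11879 - 1*5120) + 192) = 26683*((11879 - 5120) + 192) = 26683*(6759 + 192) = 26683*6951 = 185473533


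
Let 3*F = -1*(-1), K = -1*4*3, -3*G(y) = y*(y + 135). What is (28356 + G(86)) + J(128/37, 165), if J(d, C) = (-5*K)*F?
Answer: 66122/3 ≈ 22041.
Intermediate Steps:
G(y) = -y*(135 + y)/3 (G(y) = -y*(y + 135)/3 = -y*(135 + y)/3)
K = -12 (K = -4*3 = -12)
F = ⅓ (F = (-1*(-1))/3 = (⅓)*1 = ⅓ ≈ 0.33333)
J(d, C) = 20 (J(d, C) = -5*(-12)*(⅓) = 60*(⅓) = 20)
(28356 + G(86)) + J(128/37, 165) = (28356 - ⅓*86*(135 + 86)) + 20 = (28356 - ⅓*86*221) + 20 = (28356 - 19006/3) + 20 = 66062/3 + 20 = 66122/3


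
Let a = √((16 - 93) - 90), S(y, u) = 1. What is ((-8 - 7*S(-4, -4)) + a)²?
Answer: (15 - I*√167)² ≈ 58.0 - 387.69*I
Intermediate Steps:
a = I*√167 (a = √(-77 - 90) = √(-167) = I*√167 ≈ 12.923*I)
((-8 - 7*S(-4, -4)) + a)² = ((-8 - 7*1) + I*√167)² = ((-8 - 7) + I*√167)² = (-15 + I*√167)²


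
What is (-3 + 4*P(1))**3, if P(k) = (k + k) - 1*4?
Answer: -1331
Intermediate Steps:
P(k) = -4 + 2*k (P(k) = 2*k - 4 = -4 + 2*k)
(-3 + 4*P(1))**3 = (-3 + 4*(-4 + 2*1))**3 = (-3 + 4*(-4 + 2))**3 = (-3 + 4*(-2))**3 = (-3 - 8)**3 = (-11)**3 = -1331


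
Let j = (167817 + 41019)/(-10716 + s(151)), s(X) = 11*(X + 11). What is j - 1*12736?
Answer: -18998710/1489 ≈ -12759.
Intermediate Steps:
s(X) = 121 + 11*X (s(X) = 11*(11 + X) = 121 + 11*X)
j = -34806/1489 (j = (167817 + 41019)/(-10716 + (121 + 11*151)) = 208836/(-10716 + (121 + 1661)) = 208836/(-10716 + 1782) = 208836/(-8934) = 208836*(-1/8934) = -34806/1489 ≈ -23.375)
j - 1*12736 = -34806/1489 - 1*12736 = -34806/1489 - 12736 = -18998710/1489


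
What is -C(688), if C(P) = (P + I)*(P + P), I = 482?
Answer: -1609920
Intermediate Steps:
C(P) = 2*P*(482 + P) (C(P) = (P + 482)*(P + P) = (482 + P)*(2*P) = 2*P*(482 + P))
-C(688) = -2*688*(482 + 688) = -2*688*1170 = -1*1609920 = -1609920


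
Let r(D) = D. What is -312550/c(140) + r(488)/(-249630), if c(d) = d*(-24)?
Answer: 61920807/665680 ≈ 93.019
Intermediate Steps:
c(d) = -24*d
-312550/c(140) + r(488)/(-249630) = -312550/((-24*140)) + 488/(-249630) = -312550/(-3360) + 488*(-1/249630) = -312550*(-1/3360) - 244/124815 = 4465/48 - 244/124815 = 61920807/665680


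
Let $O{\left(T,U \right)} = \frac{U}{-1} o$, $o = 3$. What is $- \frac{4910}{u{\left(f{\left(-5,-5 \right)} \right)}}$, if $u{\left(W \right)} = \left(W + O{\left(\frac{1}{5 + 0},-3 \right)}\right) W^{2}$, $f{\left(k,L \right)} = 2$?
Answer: $- \frac{2455}{22} \approx -111.59$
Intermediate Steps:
$O{\left(T,U \right)} = - 3 U$ ($O{\left(T,U \right)} = \frac{U}{-1} \cdot 3 = U \left(-1\right) 3 = - U 3 = - 3 U$)
$u{\left(W \right)} = W^{2} \left(9 + W\right)$ ($u{\left(W \right)} = \left(W - -9\right) W^{2} = \left(W + 9\right) W^{2} = \left(9 + W\right) W^{2} = W^{2} \left(9 + W\right)$)
$- \frac{4910}{u{\left(f{\left(-5,-5 \right)} \right)}} = - \frac{4910}{2^{2} \left(9 + 2\right)} = - \frac{4910}{4 \cdot 11} = - \frac{4910}{44} = \left(-4910\right) \frac{1}{44} = - \frac{2455}{22}$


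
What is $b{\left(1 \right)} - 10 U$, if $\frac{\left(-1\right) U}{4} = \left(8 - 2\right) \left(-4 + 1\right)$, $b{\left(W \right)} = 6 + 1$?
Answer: $-713$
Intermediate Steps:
$b{\left(W \right)} = 7$
$U = 72$ ($U = - 4 \left(8 - 2\right) \left(-4 + 1\right) = - 4 \cdot 6 \left(-3\right) = \left(-4\right) \left(-18\right) = 72$)
$b{\left(1 \right)} - 10 U = 7 - 720 = -713$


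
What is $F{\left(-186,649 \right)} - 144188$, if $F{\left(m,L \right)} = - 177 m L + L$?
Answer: $21222839$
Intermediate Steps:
$F{\left(m,L \right)} = L - 177 L m$ ($F{\left(m,L \right)} = - 177 L m + L = L - 177 L m$)
$F{\left(-186,649 \right)} - 144188 = 649 \left(1 - -32922\right) - 144188 = 649 \left(1 + 32922\right) - 144188 = 649 \cdot 32923 - 144188 = 21367027 - 144188 = 21222839$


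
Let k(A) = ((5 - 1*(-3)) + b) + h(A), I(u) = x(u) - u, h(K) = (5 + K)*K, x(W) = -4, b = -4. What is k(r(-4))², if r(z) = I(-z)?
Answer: 784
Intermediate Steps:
h(K) = K*(5 + K)
I(u) = -4 - u
r(z) = -4 + z (r(z) = -4 - (-1)*z = -4 + z)
k(A) = 4 + A*(5 + A) (k(A) = ((5 - 1*(-3)) - 4) + A*(5 + A) = ((5 + 3) - 4) + A*(5 + A) = (8 - 4) + A*(5 + A) = 4 + A*(5 + A))
k(r(-4))² = (4 + (-4 - 4)*(5 + (-4 - 4)))² = (4 - 8*(5 - 8))² = (4 - 8*(-3))² = (4 + 24)² = 28² = 784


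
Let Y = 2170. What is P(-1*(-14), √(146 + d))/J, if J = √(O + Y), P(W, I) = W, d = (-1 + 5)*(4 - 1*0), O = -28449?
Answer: -14*I*√26279/26279 ≈ -0.086362*I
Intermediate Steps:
d = 16 (d = 4*(4 + 0) = 4*4 = 16)
J = I*√26279 (J = √(-28449 + 2170) = √(-26279) = I*√26279 ≈ 162.11*I)
P(-1*(-14), √(146 + d))/J = (-1*(-14))/((I*√26279)) = 14*(-I*√26279/26279) = -14*I*√26279/26279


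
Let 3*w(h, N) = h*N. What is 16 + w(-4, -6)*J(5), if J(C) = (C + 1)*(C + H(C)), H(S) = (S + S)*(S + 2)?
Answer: 3616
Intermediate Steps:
w(h, N) = N*h/3 (w(h, N) = (h*N)/3 = (N*h)/3 = N*h/3)
H(S) = 2*S*(2 + S) (H(S) = (2*S)*(2 + S) = 2*S*(2 + S))
J(C) = (1 + C)*(C + 2*C*(2 + C)) (J(C) = (C + 1)*(C + 2*C*(2 + C)) = (1 + C)*(C + 2*C*(2 + C)))
16 + w(-4, -6)*J(5) = 16 + ((⅓)*(-6)*(-4))*(5*(5 + 2*5² + 7*5)) = 16 + 8*(5*(5 + 2*25 + 35)) = 16 + 8*(5*(5 + 50 + 35)) = 16 + 8*(5*90) = 16 + 8*450 = 16 + 3600 = 3616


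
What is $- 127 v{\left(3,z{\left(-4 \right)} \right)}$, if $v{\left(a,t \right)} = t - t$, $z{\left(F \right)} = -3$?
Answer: $0$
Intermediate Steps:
$v{\left(a,t \right)} = 0$
$- 127 v{\left(3,z{\left(-4 \right)} \right)} = \left(-127\right) 0 = 0$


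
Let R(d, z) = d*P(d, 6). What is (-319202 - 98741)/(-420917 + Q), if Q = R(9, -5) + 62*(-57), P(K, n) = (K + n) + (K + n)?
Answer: 417943/424181 ≈ 0.98529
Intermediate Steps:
P(K, n) = 2*K + 2*n
R(d, z) = d*(12 + 2*d) (R(d, z) = d*(2*d + 2*6) = d*(2*d + 12) = d*(12 + 2*d))
Q = -3264 (Q = 2*9*(6 + 9) + 62*(-57) = 2*9*15 - 3534 = 270 - 3534 = -3264)
(-319202 - 98741)/(-420917 + Q) = (-319202 - 98741)/(-420917 - 3264) = -417943/(-424181) = -417943*(-1/424181) = 417943/424181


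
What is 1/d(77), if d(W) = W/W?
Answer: 1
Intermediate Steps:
d(W) = 1
1/d(77) = 1/1 = 1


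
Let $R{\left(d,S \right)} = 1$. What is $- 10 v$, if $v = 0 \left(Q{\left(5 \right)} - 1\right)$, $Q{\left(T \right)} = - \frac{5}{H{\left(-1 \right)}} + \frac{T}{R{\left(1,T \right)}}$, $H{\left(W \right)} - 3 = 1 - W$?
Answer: $0$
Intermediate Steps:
$H{\left(W \right)} = 4 - W$ ($H{\left(W \right)} = 3 - \left(-1 + W\right) = 4 - W$)
$Q{\left(T \right)} = -1 + T$ ($Q{\left(T \right)} = - \frac{5}{4 - -1} + \frac{T}{1} = - \frac{5}{4 + 1} + T 1 = - \frac{5}{5} + T = \left(-5\right) \frac{1}{5} + T = -1 + T$)
$v = 0$ ($v = 0 \left(\left(-1 + 5\right) - 1\right) = 0 \left(4 - 1\right) = 0 \cdot 3 = 0$)
$- 10 v = \left(-10\right) 0 = 0$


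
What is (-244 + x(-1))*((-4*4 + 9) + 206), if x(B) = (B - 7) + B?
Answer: -50347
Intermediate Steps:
x(B) = -7 + 2*B (x(B) = (-7 + B) + B = -7 + 2*B)
(-244 + x(-1))*((-4*4 + 9) + 206) = (-244 + (-7 + 2*(-1)))*((-4*4 + 9) + 206) = (-244 + (-7 - 2))*((-16 + 9) + 206) = (-244 - 9)*(-7 + 206) = -253*199 = -50347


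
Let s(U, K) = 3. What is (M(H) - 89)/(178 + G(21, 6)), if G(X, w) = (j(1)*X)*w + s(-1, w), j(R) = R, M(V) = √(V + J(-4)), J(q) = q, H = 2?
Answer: -89/307 + I*√2/307 ≈ -0.2899 + 0.0046066*I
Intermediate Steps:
M(V) = √(-4 + V) (M(V) = √(V - 4) = √(-4 + V))
G(X, w) = 3 + X*w (G(X, w) = (1*X)*w + 3 = X*w + 3 = 3 + X*w)
(M(H) - 89)/(178 + G(21, 6)) = (√(-4 + 2) - 89)/(178 + (3 + 21*6)) = (√(-2) - 89)/(178 + (3 + 126)) = (I*√2 - 89)/(178 + 129) = (-89 + I*√2)/307 = (-89 + I*√2)*(1/307) = -89/307 + I*√2/307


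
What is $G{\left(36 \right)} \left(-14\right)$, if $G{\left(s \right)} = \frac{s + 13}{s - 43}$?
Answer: $98$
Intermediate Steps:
$G{\left(s \right)} = \frac{13 + s}{-43 + s}$
$G{\left(36 \right)} \left(-14\right) = \frac{13 + 36}{-43 + 36} \left(-14\right) = \frac{1}{-7} \cdot 49 \left(-14\right) = \left(- \frac{1}{7}\right) 49 \left(-14\right) = \left(-7\right) \left(-14\right) = 98$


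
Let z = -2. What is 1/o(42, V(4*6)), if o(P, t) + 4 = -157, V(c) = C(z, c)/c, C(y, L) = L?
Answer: -1/161 ≈ -0.0062112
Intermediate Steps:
V(c) = 1 (V(c) = c/c = 1)
o(P, t) = -161 (o(P, t) = -4 - 157 = -161)
1/o(42, V(4*6)) = 1/(-161) = -1/161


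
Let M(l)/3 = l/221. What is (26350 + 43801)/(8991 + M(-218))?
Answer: 15503371/1986357 ≈ 7.8049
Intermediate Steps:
M(l) = 3*l/221 (M(l) = 3*(l/221) = 3*l/221)
(26350 + 43801)/(8991 + M(-218)) = (26350 + 43801)/(8991 + (3/221)*(-218)) = 70151/(8991 - 654/221) = 70151/(1986357/221) = 70151*(221/1986357) = 15503371/1986357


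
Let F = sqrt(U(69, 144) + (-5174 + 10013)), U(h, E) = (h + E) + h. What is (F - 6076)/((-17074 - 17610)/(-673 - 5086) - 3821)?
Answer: 2691668/1690035 - 443*sqrt(569)/563345 ≈ 1.5739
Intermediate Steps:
U(h, E) = E + 2*h (U(h, E) = (E + h) + h = E + 2*h)
F = 3*sqrt(569) (F = sqrt((144 + 2*69) + (-5174 + 10013)) = sqrt((144 + 138) + 4839) = sqrt(282 + 4839) = sqrt(5121) = 3*sqrt(569) ≈ 71.561)
(F - 6076)/((-17074 - 17610)/(-673 - 5086) - 3821) = (3*sqrt(569) - 6076)/((-17074 - 17610)/(-673 - 5086) - 3821) = (-6076 + 3*sqrt(569))/(-34684/(-5759) - 3821) = (-6076 + 3*sqrt(569))/(-34684*(-1/5759) - 3821) = (-6076 + 3*sqrt(569))/(2668/443 - 3821) = (-6076 + 3*sqrt(569))/(-1690035/443) = (-6076 + 3*sqrt(569))*(-443/1690035) = 2691668/1690035 - 443*sqrt(569)/563345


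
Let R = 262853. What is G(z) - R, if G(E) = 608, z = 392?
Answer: -262245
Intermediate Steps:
G(z) - R = 608 - 1*262853 = 608 - 262853 = -262245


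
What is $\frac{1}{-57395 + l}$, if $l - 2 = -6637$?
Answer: $- \frac{1}{64030} \approx -1.5618 \cdot 10^{-5}$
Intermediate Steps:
$l = -6635$ ($l = 2 - 6637 = -6635$)
$\frac{1}{-57395 + l} = \frac{1}{-57395 - 6635} = \frac{1}{-64030} = - \frac{1}{64030}$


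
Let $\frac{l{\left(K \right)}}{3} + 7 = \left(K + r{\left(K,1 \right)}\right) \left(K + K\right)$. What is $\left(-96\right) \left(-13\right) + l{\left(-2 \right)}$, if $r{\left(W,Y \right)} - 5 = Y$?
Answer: $1179$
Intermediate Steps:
$r{\left(W,Y \right)} = 5 + Y$
$l{\left(K \right)} = -21 + 6 K \left(6 + K\right)$ ($l{\left(K \right)} = -21 + 3 \left(K + \left(5 + 1\right)\right) \left(K + K\right) = -21 + 3 \left(K + 6\right) 2 K = -21 + 3 \left(6 + K\right) 2 K = -21 + 3 \cdot 2 K \left(6 + K\right) = -21 + 6 K \left(6 + K\right)$)
$\left(-96\right) \left(-13\right) + l{\left(-2 \right)} = \left(-96\right) \left(-13\right) + \left(-21 + 6 \left(-2\right)^{2} + 36 \left(-2\right)\right) = 1248 - 69 = 1179$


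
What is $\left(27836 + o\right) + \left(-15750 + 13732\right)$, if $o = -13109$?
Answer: $12709$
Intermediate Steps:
$\left(27836 + o\right) + \left(-15750 + 13732\right) = \left(27836 - 13109\right) + \left(-15750 + 13732\right) = 14727 - 2018 = 12709$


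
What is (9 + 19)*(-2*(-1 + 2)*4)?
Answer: -224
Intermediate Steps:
(9 + 19)*(-2*(-1 + 2)*4) = 28*(-2*1*4) = 28*(-2*4) = 28*(-8) = -224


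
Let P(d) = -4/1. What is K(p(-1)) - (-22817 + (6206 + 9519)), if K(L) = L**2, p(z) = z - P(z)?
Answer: 7101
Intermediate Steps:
P(d) = -4 (P(d) = -4*1 = -4)
p(z) = 4 + z (p(z) = z - 1*(-4) = z + 4 = 4 + z)
K(p(-1)) - (-22817 + (6206 + 9519)) = (4 - 1)**2 - (-22817 + (6206 + 9519)) = 3**2 - (-22817 + 15725) = 9 - 1*(-7092) = 9 + 7092 = 7101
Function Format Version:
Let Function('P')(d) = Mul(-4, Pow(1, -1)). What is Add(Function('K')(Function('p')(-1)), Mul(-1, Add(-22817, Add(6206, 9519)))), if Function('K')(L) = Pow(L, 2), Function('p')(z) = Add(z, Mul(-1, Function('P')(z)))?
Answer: 7101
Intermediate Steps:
Function('P')(d) = -4 (Function('P')(d) = Mul(-4, 1) = -4)
Function('p')(z) = Add(4, z) (Function('p')(z) = Add(z, Mul(-1, -4)) = Add(z, 4) = Add(4, z))
Add(Function('K')(Function('p')(-1)), Mul(-1, Add(-22817, Add(6206, 9519)))) = Add(Pow(Add(4, -1), 2), Mul(-1, Add(-22817, Add(6206, 9519)))) = Add(Pow(3, 2), Mul(-1, Add(-22817, 15725))) = Add(9, Mul(-1, -7092)) = Add(9, 7092) = 7101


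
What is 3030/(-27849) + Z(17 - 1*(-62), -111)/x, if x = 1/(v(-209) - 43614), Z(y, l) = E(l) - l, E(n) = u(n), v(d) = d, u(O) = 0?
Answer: -45155789909/9283 ≈ -4.8644e+6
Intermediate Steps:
E(n) = 0
Z(y, l) = -l (Z(y, l) = 0 - l = -l)
x = -1/43823 (x = 1/(-209 - 43614) = 1/(-43823) = -1/43823 ≈ -2.2819e-5)
3030/(-27849) + Z(17 - 1*(-62), -111)/x = 3030/(-27849) + (-1*(-111))/(-1/43823) = 3030*(-1/27849) + 111*(-43823) = -1010/9283 - 4864353 = -45155789909/9283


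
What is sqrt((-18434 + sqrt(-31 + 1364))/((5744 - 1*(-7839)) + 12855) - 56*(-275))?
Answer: sqrt(10763617439508 + 26438*sqrt(1333))/26438 ≈ 124.09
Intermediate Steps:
sqrt((-18434 + sqrt(-31 + 1364))/((5744 - 1*(-7839)) + 12855) - 56*(-275)) = sqrt((-18434 + sqrt(1333))/((5744 + 7839) + 12855) + 15400) = sqrt((-18434 + sqrt(1333))/(13583 + 12855) + 15400) = sqrt((-18434 + sqrt(1333))/26438 + 15400) = sqrt((-18434 + sqrt(1333))*(1/26438) + 15400) = sqrt((-9217/13219 + sqrt(1333)/26438) + 15400) = sqrt(203563383/13219 + sqrt(1333)/26438)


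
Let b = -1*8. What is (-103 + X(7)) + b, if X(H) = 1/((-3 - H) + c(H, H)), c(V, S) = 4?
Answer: -667/6 ≈ -111.17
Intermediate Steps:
b = -8
X(H) = 1/(1 - H) (X(H) = 1/((-3 - H) + 4) = 1/(1 - H))
(-103 + X(7)) + b = (-103 - 1/(-1 + 7)) - 8 = (-103 - 1/6) - 8 = (-103 - 1*⅙) - 8 = (-103 - ⅙) - 8 = -619/6 - 8 = -667/6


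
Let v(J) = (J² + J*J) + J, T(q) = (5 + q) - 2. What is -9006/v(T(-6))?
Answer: -3002/5 ≈ -600.40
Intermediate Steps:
T(q) = 3 + q
v(J) = J + 2*J² (v(J) = (J² + J²) + J = 2*J² + J = J + 2*J²)
-9006/v(T(-6)) = -9006*1/((1 + 2*(3 - 6))*(3 - 6)) = -9006*(-1/(3*(1 + 2*(-3)))) = -9006*(-1/(3*(1 - 6))) = -9006/((-3*(-5))) = -9006/15 = -9006*1/15 = -3002/5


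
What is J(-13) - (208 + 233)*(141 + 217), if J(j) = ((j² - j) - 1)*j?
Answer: -160231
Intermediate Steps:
J(j) = j*(-1 + j² - j) (J(j) = (-1 + j² - j)*j = j*(-1 + j² - j))
J(-13) - (208 + 233)*(141 + 217) = -13*(-1 + (-13)² - 1*(-13)) - (208 + 233)*(141 + 217) = -13*(-1 + 169 + 13) - 441*358 = -13*181 - 1*157878 = -2353 - 157878 = -160231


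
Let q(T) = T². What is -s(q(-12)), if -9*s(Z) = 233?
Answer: 233/9 ≈ 25.889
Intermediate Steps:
s(Z) = -233/9 (s(Z) = -⅑*233 = -233/9)
-s(q(-12)) = -1*(-233/9) = 233/9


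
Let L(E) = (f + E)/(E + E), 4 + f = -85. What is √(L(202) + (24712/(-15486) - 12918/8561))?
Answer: I*√506510222042863750803/13390140246 ≈ 1.6808*I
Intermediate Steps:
f = -89 (f = -4 - 85 = -89)
L(E) = (-89 + E)/(2*E) (L(E) = (-89 + E)/(E + E) = (-89 + E)/((2*E)) = (-89 + E)*(1/(2*E)) = (-89 + E)/(2*E))
√(L(202) + (24712/(-15486) - 12918/8561)) = √((½)*(-89 + 202)/202 + (24712/(-15486) - 12918/8561)) = √((½)*(1/202)*113 + (24712*(-1/15486) - 12918*1/8561)) = √(113/404 + (-12356/7743 - 12918/8561)) = √(113/404 - 205803790/66287823) = √(-75654207161/26780280492) = I*√506510222042863750803/13390140246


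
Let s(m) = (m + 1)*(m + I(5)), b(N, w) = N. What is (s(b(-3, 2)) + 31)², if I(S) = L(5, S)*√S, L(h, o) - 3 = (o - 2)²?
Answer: 4249 - 1776*√5 ≈ 277.74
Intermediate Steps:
L(h, o) = 3 + (-2 + o)² (L(h, o) = 3 + (o - 2)² = 3 + (-2 + o)²)
I(S) = √S*(3 + (-2 + S)²) (I(S) = (3 + (-2 + S)²)*√S = √S*(3 + (-2 + S)²))
s(m) = (1 + m)*(m + 12*√5) (s(m) = (m + 1)*(m + √5*(3 + (-2 + 5)²)) = (1 + m)*(m + √5*(3 + 3²)) = (1 + m)*(m + √5*(3 + 9)) = (1 + m)*(m + √5*12) = (1 + m)*(m + 12*√5))
(s(b(-3, 2)) + 31)² = ((-3 + (-3)² + 12*√5 + 12*(-3)*√5) + 31)² = ((-3 + 9 + 12*√5 - 36*√5) + 31)² = ((6 - 24*√5) + 31)² = (37 - 24*√5)²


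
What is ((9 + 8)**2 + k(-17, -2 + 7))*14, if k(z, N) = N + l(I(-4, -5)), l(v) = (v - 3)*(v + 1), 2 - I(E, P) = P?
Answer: 4564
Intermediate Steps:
I(E, P) = 2 - P
l(v) = (1 + v)*(-3 + v) (l(v) = (-3 + v)*(1 + v) = (1 + v)*(-3 + v))
k(z, N) = 32 + N (k(z, N) = N + (-3 + (2 - 1*(-5))**2 - 2*(2 - 1*(-5))) = N + (-3 + (2 + 5)**2 - 2*(2 + 5)) = N + (-3 + 7**2 - 2*7) = N + (-3 + 49 - 14) = N + 32 = 32 + N)
((9 + 8)**2 + k(-17, -2 + 7))*14 = ((9 + 8)**2 + (32 + (-2 + 7)))*14 = (17**2 + (32 + 5))*14 = (289 + 37)*14 = 326*14 = 4564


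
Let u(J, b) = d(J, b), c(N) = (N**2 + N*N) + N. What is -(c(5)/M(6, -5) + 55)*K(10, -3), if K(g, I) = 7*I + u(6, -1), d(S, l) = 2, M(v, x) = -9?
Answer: 8360/9 ≈ 928.89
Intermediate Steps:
c(N) = N + 2*N**2 (c(N) = (N**2 + N**2) + N = 2*N**2 + N = N + 2*N**2)
u(J, b) = 2
K(g, I) = 2 + 7*I (K(g, I) = 7*I + 2 = 2 + 7*I)
-(c(5)/M(6, -5) + 55)*K(10, -3) = -((5*(1 + 2*5))/(-9) + 55)*(2 + 7*(-3)) = -((5*(1 + 10))*(-1/9) + 55)*(2 - 21) = -((5*11)*(-1/9) + 55)*(-19) = -(55*(-1/9) + 55)*(-19) = -(-55/9 + 55)*(-19) = -440*(-19)/9 = -1*(-8360/9) = 8360/9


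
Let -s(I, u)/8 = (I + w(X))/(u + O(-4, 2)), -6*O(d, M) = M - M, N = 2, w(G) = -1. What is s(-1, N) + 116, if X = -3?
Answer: 124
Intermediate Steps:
O(d, M) = 0 (O(d, M) = -(M - M)/6 = -⅙*0 = 0)
s(I, u) = -8*(-1 + I)/u (s(I, u) = -8*(I - 1)/(u + 0) = -8*(-1 + I)/u)
s(-1, N) + 116 = 8*(1 - 1*(-1))/2 + 116 = 8*(½)*(1 + 1) + 116 = 8*(½)*2 + 116 = 8 + 116 = 124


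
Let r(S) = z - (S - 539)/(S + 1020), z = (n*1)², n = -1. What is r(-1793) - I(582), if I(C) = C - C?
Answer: -1559/773 ≈ -2.0168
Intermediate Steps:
I(C) = 0
z = 1 (z = (-1*1)² = (-1)² = 1)
r(S) = 1 - (-539 + S)/(1020 + S) (r(S) = 1 - (S - 539)/(S + 1020) = 1 - (-539 + S)/(1020 + S))
r(-1793) - I(582) = 1559/(1020 - 1793) - 1*0 = 1559/(-773) + 0 = 1559*(-1/773) + 0 = -1559/773 + 0 = -1559/773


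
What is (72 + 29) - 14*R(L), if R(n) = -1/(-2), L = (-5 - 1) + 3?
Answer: 94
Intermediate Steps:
L = -3 (L = -6 + 3 = -3)
R(n) = ½ (R(n) = -1*(-½) = ½)
(72 + 29) - 14*R(L) = (72 + 29) - 14*½ = 101 - 7 = 94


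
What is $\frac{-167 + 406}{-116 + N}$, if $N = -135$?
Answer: $- \frac{239}{251} \approx -0.95219$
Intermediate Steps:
$\frac{-167 + 406}{-116 + N} = \frac{-167 + 406}{-116 - 135} = \frac{239}{-251} = 239 \left(- \frac{1}{251}\right) = - \frac{239}{251}$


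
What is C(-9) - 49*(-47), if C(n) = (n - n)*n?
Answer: 2303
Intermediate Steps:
C(n) = 0 (C(n) = 0*n = 0)
C(-9) - 49*(-47) = 0 - 49*(-47) = 0 + 2303 = 2303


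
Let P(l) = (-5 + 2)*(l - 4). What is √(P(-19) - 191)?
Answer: I*√122 ≈ 11.045*I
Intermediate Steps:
P(l) = 12 - 3*l (P(l) = -3*(-4 + l) = 12 - 3*l)
√(P(-19) - 191) = √((12 - 3*(-19)) - 191) = √((12 + 57) - 191) = √(69 - 191) = √(-122) = I*√122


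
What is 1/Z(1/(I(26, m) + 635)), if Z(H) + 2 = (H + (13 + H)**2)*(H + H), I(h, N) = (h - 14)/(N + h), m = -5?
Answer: -88061730849/129280028992 ≈ -0.68117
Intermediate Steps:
I(h, N) = (-14 + h)/(N + h)
Z(H) = -2 + 2*H*(H + (13 + H)**2) (Z(H) = -2 + (H + (13 + H)**2)*(H + H) = -2 + (H + (13 + H)**2)*(2*H) = -2 + 2*H*(H + (13 + H)**2))
1/Z(1/(I(26, m) + 635)) = 1/(-2 + 2*(1/((-14 + 26)/(-5 + 26) + 635))**2 + 2*(13 + 1/((-14 + 26)/(-5 + 26) + 635))**2/((-14 + 26)/(-5 + 26) + 635)) = 1/(-2 + 2*(1/(12/21 + 635))**2 + 2*(13 + 1/(12/21 + 635))**2/(12/21 + 635)) = 1/(-2 + 2*(1/((1/21)*12 + 635))**2 + 2*(13 + 1/((1/21)*12 + 635))**2/((1/21)*12 + 635)) = 1/(-2 + 2*(1/(4/7 + 635))**2 + 2*(13 + 1/(4/7 + 635))**2/(4/7 + 635)) = 1/(-2 + 2*(1/(4449/7))**2 + 2*(13 + 1/(4449/7))**2/(4449/7)) = 1/(-2 + 2*(7/4449)**2 + 2*(7/4449)*(13 + 7/4449)**2) = 1/(-2 + 2*(49/19793601) + 2*(7/4449)*(57844/4449)**2) = 1/(-2 + 98/19793601 + 2*(7/4449)*(3345928336/19793601)) = 1/(-2 + 98/19793601 + 46842996704/88061730849) = 1/(-129280028992/88061730849) = -88061730849/129280028992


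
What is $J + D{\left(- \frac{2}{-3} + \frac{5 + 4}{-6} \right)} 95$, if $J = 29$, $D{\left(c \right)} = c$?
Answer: $- \frac{301}{6} \approx -50.167$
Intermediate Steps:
$J + D{\left(- \frac{2}{-3} + \frac{5 + 4}{-6} \right)} 95 = 29 + \left(- \frac{2}{-3} + \frac{5 + 4}{-6}\right) 95 = 29 + \left(\left(-2\right) \left(- \frac{1}{3}\right) + 9 \left(- \frac{1}{6}\right)\right) 95 = 29 + \left(\frac{2}{3} - \frac{3}{2}\right) 95 = 29 - \frac{475}{6} = - \frac{301}{6}$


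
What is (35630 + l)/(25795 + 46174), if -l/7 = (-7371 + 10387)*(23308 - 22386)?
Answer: -19429634/71969 ≈ -269.97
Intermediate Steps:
l = -19465264 (l = -7*(-7371 + 10387)*(23308 - 22386) = -21112*922 = -7*2780752 = -19465264)
(35630 + l)/(25795 + 46174) = (35630 - 19465264)/(25795 + 46174) = -19429634/71969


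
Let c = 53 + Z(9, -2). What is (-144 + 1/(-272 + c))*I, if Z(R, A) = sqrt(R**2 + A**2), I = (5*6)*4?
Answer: -206830890/11969 - 30*sqrt(85)/11969 ≈ -17281.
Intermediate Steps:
I = 120 (I = 30*4 = 120)
Z(R, A) = sqrt(A**2 + R**2)
c = 53 + sqrt(85) (c = 53 + sqrt((-2)**2 + 9**2) = 53 + sqrt(4 + 81) = 53 + sqrt(85) ≈ 62.220)
(-144 + 1/(-272 + c))*I = (-144 + 1/(-272 + (53 + sqrt(85))))*120 = (-144 + 1/(-219 + sqrt(85)))*120 = -17280 + 120/(-219 + sqrt(85))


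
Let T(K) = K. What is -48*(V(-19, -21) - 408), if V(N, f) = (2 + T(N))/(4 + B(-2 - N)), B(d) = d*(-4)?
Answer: 78285/4 ≈ 19571.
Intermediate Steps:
B(d) = -4*d
V(N, f) = (2 + N)/(12 + 4*N) (V(N, f) = (2 + N)/(4 - 4*(-2 - N)) = (2 + N)/(4 + (8 + 4*N)) = (2 + N)/(12 + 4*N))
-48*(V(-19, -21) - 408) = -48*((2 - 19)/(4*(3 - 19)) - 408) = -48*((¼)*(-17)/(-16) - 408) = -48*((¼)*(-1/16)*(-17) - 408) = -48*(17/64 - 408) = -48*(-26095/64) = 78285/4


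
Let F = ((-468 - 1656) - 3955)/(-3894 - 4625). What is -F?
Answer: -6079/8519 ≈ -0.71358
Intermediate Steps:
F = 6079/8519 (F = (-2124 - 3955)/(-8519) = -6079*(-1/8519) = 6079/8519 ≈ 0.71358)
-F = -1*6079/8519 = -6079/8519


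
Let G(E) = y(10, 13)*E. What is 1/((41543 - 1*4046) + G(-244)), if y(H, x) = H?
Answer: 1/35057 ≈ 2.8525e-5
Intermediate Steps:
G(E) = 10*E
1/((41543 - 1*4046) + G(-244)) = 1/((41543 - 1*4046) + 10*(-244)) = 1/((41543 - 4046) - 2440) = 1/(37497 - 2440) = 1/35057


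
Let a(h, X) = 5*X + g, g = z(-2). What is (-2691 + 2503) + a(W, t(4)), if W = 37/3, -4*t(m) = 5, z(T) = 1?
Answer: -773/4 ≈ -193.25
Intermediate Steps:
g = 1
t(m) = -5/4 (t(m) = -¼*5 = -5/4)
W = 37/3 (W = 37*(⅓) = 37/3 ≈ 12.333)
a(h, X) = 1 + 5*X (a(h, X) = 5*X + 1 = 1 + 5*X)
(-2691 + 2503) + a(W, t(4)) = (-2691 + 2503) + (1 + 5*(-5/4)) = -188 + (1 - 25/4) = -188 - 21/4 = -773/4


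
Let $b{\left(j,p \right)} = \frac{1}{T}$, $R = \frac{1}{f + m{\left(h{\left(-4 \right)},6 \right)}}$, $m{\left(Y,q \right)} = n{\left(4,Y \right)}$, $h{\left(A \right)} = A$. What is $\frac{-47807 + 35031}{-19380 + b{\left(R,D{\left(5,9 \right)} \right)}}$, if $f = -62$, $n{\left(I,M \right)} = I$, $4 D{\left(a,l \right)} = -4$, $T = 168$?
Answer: $\frac{2146368}{3255839} \approx 0.65924$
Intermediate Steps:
$D{\left(a,l \right)} = -1$ ($D{\left(a,l \right)} = \frac{1}{4} \left(-4\right) = -1$)
$m{\left(Y,q \right)} = 4$
$R = - \frac{1}{58}$ ($R = \frac{1}{-62 + 4} = \frac{1}{-58} = - \frac{1}{58} \approx -0.017241$)
$b{\left(j,p \right)} = \frac{1}{168}$
$\frac{-47807 + 35031}{-19380 + b{\left(R,D{\left(5,9 \right)} \right)}} = \frac{-47807 + 35031}{-19380 + \frac{1}{168}} = - \frac{12776}{- \frac{3255839}{168}} = \left(-12776\right) \left(- \frac{168}{3255839}\right) = \frac{2146368}{3255839}$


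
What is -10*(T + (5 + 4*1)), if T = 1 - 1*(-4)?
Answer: -140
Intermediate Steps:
T = 5 (T = 1 + 4 = 5)
-10*(T + (5 + 4*1)) = -10*(5 + (5 + 4*1)) = -10*(5 + (5 + 4)) = -10*(5 + 9) = -10*14 = -140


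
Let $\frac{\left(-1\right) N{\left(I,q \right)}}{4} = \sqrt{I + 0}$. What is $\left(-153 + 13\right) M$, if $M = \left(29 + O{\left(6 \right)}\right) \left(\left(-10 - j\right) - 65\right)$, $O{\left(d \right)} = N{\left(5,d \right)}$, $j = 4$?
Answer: $320740 - 44240 \sqrt{5} \approx 2.2182 \cdot 10^{5}$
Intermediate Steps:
$N{\left(I,q \right)} = - 4 \sqrt{I}$ ($N{\left(I,q \right)} = - 4 \sqrt{I + 0} = - 4 \sqrt{I}$)
$O{\left(d \right)} = - 4 \sqrt{5}$
$M = -2291 + 316 \sqrt{5}$ ($M = \left(29 - 4 \sqrt{5}\right) \left(\left(-10 - 4\right) - 65\right) = \left(29 - 4 \sqrt{5}\right) \left(-14 - 65\right) = \left(29 - 4 \sqrt{5}\right) \left(-79\right) = -2291 + 316 \sqrt{5} \approx -1584.4$)
$\left(-153 + 13\right) M = \left(-153 + 13\right) \left(-2291 + 316 \sqrt{5}\right) = - 140 \left(-2291 + 316 \sqrt{5}\right) = 320740 - 44240 \sqrt{5}$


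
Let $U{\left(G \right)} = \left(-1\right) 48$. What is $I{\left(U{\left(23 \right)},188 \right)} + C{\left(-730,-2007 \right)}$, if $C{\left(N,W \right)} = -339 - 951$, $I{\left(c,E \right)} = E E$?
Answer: $34054$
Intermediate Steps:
$U{\left(G \right)} = -48$
$I{\left(c,E \right)} = E^{2}$
$C{\left(N,W \right)} = -1290$
$I{\left(U{\left(23 \right)},188 \right)} + C{\left(-730,-2007 \right)} = 188^{2} - 1290 = 35344 - 1290 = 34054$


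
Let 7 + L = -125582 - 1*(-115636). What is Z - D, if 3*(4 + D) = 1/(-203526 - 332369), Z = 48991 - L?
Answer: 94769815381/1607685 ≈ 58948.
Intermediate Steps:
L = -9953 (L = -7 + (-125582 - 1*(-115636)) = -7 + (-125582 + 115636) = -7 - 9946 = -9953)
Z = 58944 (Z = 48991 - 1*(-9953) = 48991 + 9953 = 58944)
D = -6430741/1607685 (D = -4 + 1/(3*(-203526 - 332369)) = -4 + (⅓)/(-535895) = -4 + (⅓)*(-1/535895) = -4 - 1/1607685 = -6430741/1607685 ≈ -4.0000)
Z - D = 58944 - 1*(-6430741/1607685) = 58944 + 6430741/1607685 = 94769815381/1607685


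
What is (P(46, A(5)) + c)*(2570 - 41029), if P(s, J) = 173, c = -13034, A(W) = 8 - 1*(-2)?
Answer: 494621199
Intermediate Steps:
A(W) = 10 (A(W) = 8 + 2 = 10)
(P(46, A(5)) + c)*(2570 - 41029) = (173 - 13034)*(2570 - 41029) = -12861*(-38459) = 494621199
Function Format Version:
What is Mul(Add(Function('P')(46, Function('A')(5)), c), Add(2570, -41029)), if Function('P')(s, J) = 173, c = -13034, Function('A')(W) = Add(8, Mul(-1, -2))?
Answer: 494621199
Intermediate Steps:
Function('A')(W) = 10 (Function('A')(W) = Add(8, 2) = 10)
Mul(Add(Function('P')(46, Function('A')(5)), c), Add(2570, -41029)) = Mul(Add(173, -13034), Add(2570, -41029)) = Mul(-12861, -38459) = 494621199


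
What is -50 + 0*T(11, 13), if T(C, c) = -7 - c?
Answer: -50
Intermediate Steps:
-50 + 0*T(11, 13) = -50 + 0*(-7 - 1*13) = -50 + 0*(-7 - 13) = -50 + 0*(-20) = -50 + 0 = -50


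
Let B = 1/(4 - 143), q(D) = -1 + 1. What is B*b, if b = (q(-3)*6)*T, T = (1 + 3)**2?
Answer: 0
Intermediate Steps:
q(D) = 0
T = 16 (T = 4**2 = 16)
b = 0 (b = (0*6)*16 = 0*16 = 0)
B = -1/139 (B = 1/(-139) = -1/139 ≈ -0.0071942)
B*b = -1/139*0 = 0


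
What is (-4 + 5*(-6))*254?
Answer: -8636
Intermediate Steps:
(-4 + 5*(-6))*254 = (-4 - 30)*254 = -34*254 = -8636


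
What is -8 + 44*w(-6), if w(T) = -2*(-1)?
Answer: 80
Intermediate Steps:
w(T) = 2
-8 + 44*w(-6) = -8 + 44*2 = -8 + 88 = 80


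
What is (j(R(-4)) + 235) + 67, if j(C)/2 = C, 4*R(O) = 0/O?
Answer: 302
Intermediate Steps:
R(O) = 0 (R(O) = (0/O)/4 = (¼)*0 = 0)
j(C) = 2*C
(j(R(-4)) + 235) + 67 = (2*0 + 235) + 67 = (0 + 235) + 67 = 235 + 67 = 302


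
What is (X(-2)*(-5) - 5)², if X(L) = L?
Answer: 25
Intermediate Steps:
(X(-2)*(-5) - 5)² = (-2*(-5) - 5)² = (10 - 5)² = 5² = 25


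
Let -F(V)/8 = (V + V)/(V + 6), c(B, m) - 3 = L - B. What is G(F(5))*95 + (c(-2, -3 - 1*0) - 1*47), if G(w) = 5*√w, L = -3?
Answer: -45 + 1900*I*√55/11 ≈ -45.0 + 1281.0*I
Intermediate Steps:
c(B, m) = -B (c(B, m) = 3 + (-3 - B) = -B)
F(V) = -16*V/(6 + V) (F(V) = -8*(V + V)/(V + 6) = -8*2*V/(6 + V) = -16*V/(6 + V))
G(F(5))*95 + (c(-2, -3 - 1*0) - 1*47) = (5*√(-16*5/(6 + 5)))*95 + (-1*(-2) - 1*47) = (5*√(-16*5/11))*95 + (2 - 47) = (5*√(-16*5*1/11))*95 - 45 = (5*√(-80/11))*95 - 45 = (5*(4*I*√55/11))*95 - 45 = (20*I*√55/11)*95 - 45 = 1900*I*√55/11 - 45 = -45 + 1900*I*√55/11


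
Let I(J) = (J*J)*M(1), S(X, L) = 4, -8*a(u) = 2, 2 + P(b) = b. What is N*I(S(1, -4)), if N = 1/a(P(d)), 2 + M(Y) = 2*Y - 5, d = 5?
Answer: 320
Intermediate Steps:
P(b) = -2 + b
a(u) = -¼ (a(u) = -⅛*2 = -¼)
M(Y) = -7 + 2*Y (M(Y) = -2 + (2*Y - 5) = -2 + (-5 + 2*Y) = -7 + 2*Y)
I(J) = -5*J² (I(J) = (J*J)*(-7 + 2*1) = J²*(-7 + 2) = J²*(-5) = -5*J²)
N = -4 (N = 1/(-¼) = -4)
N*I(S(1, -4)) = -(-20)*4² = -(-20)*16 = -4*(-80) = 320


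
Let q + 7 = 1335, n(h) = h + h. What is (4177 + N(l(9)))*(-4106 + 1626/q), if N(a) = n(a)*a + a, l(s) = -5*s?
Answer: -11150310961/332 ≈ -3.3585e+7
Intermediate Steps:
n(h) = 2*h
q = 1328 (q = -7 + 1335 = 1328)
N(a) = a + 2*a² (N(a) = (2*a)*a + a = 2*a² + a = a + 2*a²)
(4177 + N(l(9)))*(-4106 + 1626/q) = (4177 + (-5*9)*(1 + 2*(-5*9)))*(-4106 + 1626/1328) = (4177 - 45*(1 + 2*(-45)))*(-4106 + 1626*(1/1328)) = (4177 - 45*(1 - 90))*(-4106 + 813/664) = (4177 - 45*(-89))*(-2725571/664) = (4177 + 4005)*(-2725571/664) = 8182*(-2725571/664) = -11150310961/332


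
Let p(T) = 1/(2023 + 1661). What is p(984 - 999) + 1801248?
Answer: 6635797633/3684 ≈ 1.8012e+6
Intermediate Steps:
p(T) = 1/3684
p(984 - 999) + 1801248 = 1/3684 + 1801248 = 6635797633/3684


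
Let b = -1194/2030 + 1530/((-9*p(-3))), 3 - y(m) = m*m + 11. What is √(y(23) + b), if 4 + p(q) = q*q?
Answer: I*√588864430/1015 ≈ 23.908*I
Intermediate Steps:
p(q) = -4 + q² (p(q) = -4 + q*q = -4 + q²)
y(m) = -8 - m² (y(m) = 3 - (m*m + 11) = 3 - (m² + 11) = 3 - (11 + m²) = 3 + (-11 - m²) = -8 - m²)
b = -35107/1015 (b = -1194/2030 + 1530/((-9*(-4 + (-3)²))) = -1194*1/2030 + 1530/((-9*(-4 + 9))) = -597/1015 + 1530/((-9*5)) = -597/1015 + 1530/(-45) = -597/1015 + 1530*(-1/45) = -597/1015 - 34 = -35107/1015 ≈ -34.588)
√(y(23) + b) = √((-8 - 1*23²) - 35107/1015) = √((-8 - 1*529) - 35107/1015) = √((-8 - 529) - 35107/1015) = √(-537 - 35107/1015) = √(-580162/1015) = I*√588864430/1015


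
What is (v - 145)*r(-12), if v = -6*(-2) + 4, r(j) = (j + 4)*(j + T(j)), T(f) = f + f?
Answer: -37152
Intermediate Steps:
T(f) = 2*f
r(j) = 3*j*(4 + j) (r(j) = (j + 4)*(j + 2*j) = (4 + j)*(3*j) = 3*j*(4 + j))
v = 16 (v = 12 + 4 = 16)
(v - 145)*r(-12) = (16 - 145)*(3*(-12)*(4 - 12)) = -387*(-12)*(-8) = -129*288 = -37152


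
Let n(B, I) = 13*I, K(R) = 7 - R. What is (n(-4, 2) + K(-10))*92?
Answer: 3956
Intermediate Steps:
(n(-4, 2) + K(-10))*92 = (13*2 + (7 - 1*(-10)))*92 = (26 + (7 + 10))*92 = (26 + 17)*92 = 43*92 = 3956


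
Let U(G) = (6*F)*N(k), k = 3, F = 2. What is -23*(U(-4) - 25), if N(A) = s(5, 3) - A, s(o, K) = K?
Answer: 575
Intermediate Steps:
N(A) = 3 - A
U(G) = 0 (U(G) = (6*2)*(3 - 1*3) = 12*(3 - 3) = 12*0 = 0)
-23*(U(-4) - 25) = -23*(0 - 25) = -23*(-25) = 575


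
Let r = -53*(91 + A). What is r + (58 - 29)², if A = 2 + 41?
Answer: -6261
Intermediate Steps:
A = 43
r = -7102 (r = -53*(91 + 43) = -53*134 = -7102)
r + (58 - 29)² = -7102 + (58 - 29)² = -7102 + 29² = -7102 + 841 = -6261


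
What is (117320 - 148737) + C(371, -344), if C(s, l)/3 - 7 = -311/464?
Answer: -14568677/464 ≈ -31398.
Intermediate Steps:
C(s, l) = 8811/464 (C(s, l) = 21 + 3*(-311/464) = 21 - 933/464 = 8811/464)
(117320 - 148737) + C(371, -344) = (117320 - 148737) + 8811/464 = -31417 + 8811/464 = -14568677/464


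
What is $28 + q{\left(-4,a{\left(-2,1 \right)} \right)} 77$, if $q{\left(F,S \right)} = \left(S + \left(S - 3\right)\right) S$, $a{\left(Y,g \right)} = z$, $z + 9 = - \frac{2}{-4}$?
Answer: $13118$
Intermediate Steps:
$z = - \frac{17}{2}$ ($z = -9 - \frac{2}{-4} = -9 - - \frac{1}{2} = -9 + \frac{1}{2} = - \frac{17}{2} \approx -8.5$)
$a{\left(Y,g \right)} = - \frac{17}{2}$
$q{\left(F,S \right)} = S \left(-3 + 2 S\right)$ ($q{\left(F,S \right)} = \left(S + \left(-3 + S\right)\right) S = \left(-3 + 2 S\right) S = S \left(-3 + 2 S\right)$)
$28 + q{\left(-4,a{\left(-2,1 \right)} \right)} 77 = 28 + - \frac{17 \left(-3 + 2 \left(- \frac{17}{2}\right)\right)}{2} \cdot 77 = 28 + - \frac{17 \left(-3 - 17\right)}{2} \cdot 77 = 28 + \left(- \frac{17}{2}\right) \left(-20\right) 77 = 28 + 170 \cdot 77 = 28 + 13090 = 13118$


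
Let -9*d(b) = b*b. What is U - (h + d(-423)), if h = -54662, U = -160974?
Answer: -86431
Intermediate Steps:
d(b) = -b²/9 (d(b) = -b*b/9 = -b²/9)
U - (h + d(-423)) = -160974 - (-54662 - ⅑*(-423)²) = -160974 - (-54662 - ⅑*178929) = -160974 - (-54662 - 19881) = -160974 - 1*(-74543) = -160974 + 74543 = -86431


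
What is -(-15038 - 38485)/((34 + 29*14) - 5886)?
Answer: -53523/5446 ≈ -9.8279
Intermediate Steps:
-(-15038 - 38485)/((34 + 29*14) - 5886) = -(-53523)/((34 + 406) - 5886) = -(-53523)/(440 - 5886) = -(-53523)/(-5446) = -(-53523)*(-1)/5446 = -1*53523/5446 = -53523/5446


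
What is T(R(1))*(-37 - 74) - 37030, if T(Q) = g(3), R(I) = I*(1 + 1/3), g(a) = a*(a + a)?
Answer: -39028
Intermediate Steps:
g(a) = 2*a² (g(a) = a*(2*a) = 2*a²)
R(I) = 4*I/3 (R(I) = I*(1 + ⅓) = I*(4/3) = 4*I/3)
T(Q) = 18 (T(Q) = 2*3² = 2*9 = 18)
T(R(1))*(-37 - 74) - 37030 = 18*(-37 - 74) - 37030 = 18*(-111) - 37030 = -1998 - 37030 = -39028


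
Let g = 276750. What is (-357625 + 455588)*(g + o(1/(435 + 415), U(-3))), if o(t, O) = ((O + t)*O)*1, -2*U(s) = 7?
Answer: 23045590909367/850 ≈ 2.7112e+10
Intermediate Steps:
U(s) = -7/2 (U(s) = -½*7 = -7/2)
o(t, O) = O*(O + t) (o(t, O) = (O*(O + t))*1 = O*(O + t))
(-357625 + 455588)*(g + o(1/(435 + 415), U(-3))) = (-357625 + 455588)*(276750 - 7*(-7/2 + 1/(435 + 415))/2) = 97963*(276750 - 7*(-7/2 + 1/850)/2) = 97963*(276750 - 7/2*(-1487/425)) = 97963*(276750 + 10409/850) = 97963*(235247909/850) = 23045590909367/850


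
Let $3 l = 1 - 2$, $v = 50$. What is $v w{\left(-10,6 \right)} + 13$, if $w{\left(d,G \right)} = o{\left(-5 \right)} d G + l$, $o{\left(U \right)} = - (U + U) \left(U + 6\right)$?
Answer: $- \frac{90011}{3} \approx -30004.0$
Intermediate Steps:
$o{\left(U \right)} = - 2 U \left(6 + U\right)$
$l = - \frac{1}{3}$ ($l = \frac{1 - 2}{3} = \frac{1}{3} \left(-1\right) = - \frac{1}{3} \approx -0.33333$)
$w{\left(d,G \right)} = - \frac{1}{3} + 10 G d$ ($w{\left(d,G \right)} = \left(-2\right) \left(-5\right) \left(6 - 5\right) d G - \frac{1}{3} = \left(-2\right) \left(-5\right) 1 d G - \frac{1}{3} = 10 d G - \frac{1}{3} = 10 G d - \frac{1}{3} = - \frac{1}{3} + 10 G d$)
$v w{\left(-10,6 \right)} + 13 = 50 \left(- \frac{1}{3} + 10 \cdot 6 \left(-10\right)\right) + 13 = 50 \left(- \frac{1}{3} - 600\right) + 13 = 50 \left(- \frac{1801}{3}\right) + 13 = - \frac{90050}{3} + 13 = - \frac{90011}{3}$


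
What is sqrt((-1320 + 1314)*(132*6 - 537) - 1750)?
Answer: 4*I*sqrt(205) ≈ 57.271*I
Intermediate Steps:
sqrt((-1320 + 1314)*(132*6 - 537) - 1750) = sqrt(-6*(792 - 537) - 1750) = sqrt(-6*255 - 1750) = sqrt(-1530 - 1750) = sqrt(-3280) = 4*I*sqrt(205)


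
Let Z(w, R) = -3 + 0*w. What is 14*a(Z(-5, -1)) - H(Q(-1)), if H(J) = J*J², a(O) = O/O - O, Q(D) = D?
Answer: 57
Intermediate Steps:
Z(w, R) = -3 (Z(w, R) = -3 + 0 = -3)
a(O) = 1 - O
H(J) = J³
14*a(Z(-5, -1)) - H(Q(-1)) = 14*(1 - 1*(-3)) - 1*(-1)³ = 14*(1 + 3) - 1*(-1) = 14*4 + 1 = 56 + 1 = 57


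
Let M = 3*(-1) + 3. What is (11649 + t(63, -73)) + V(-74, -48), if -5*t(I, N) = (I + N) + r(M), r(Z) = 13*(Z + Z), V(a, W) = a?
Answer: 11577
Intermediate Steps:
M = 0 (M = -3 + 3 = 0)
r(Z) = 26*Z (r(Z) = 13*(2*Z) = 26*Z)
t(I, N) = -I/5 - N/5 (t(I, N) = -((I + N) + 26*0)/5 = -((I + N) + 0)/5 = -(I + N)/5 = -I/5 - N/5)
(11649 + t(63, -73)) + V(-74, -48) = (11649 + (-⅕*63 - ⅕*(-73))) - 74 = (11649 + (-63/5 + 73/5)) - 74 = (11649 + 2) - 74 = 11651 - 74 = 11577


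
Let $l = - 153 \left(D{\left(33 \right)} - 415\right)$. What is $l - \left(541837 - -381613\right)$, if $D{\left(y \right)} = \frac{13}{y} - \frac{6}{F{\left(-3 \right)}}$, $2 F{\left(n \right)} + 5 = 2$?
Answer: $- \frac{9466900}{11} \approx -8.6063 \cdot 10^{5}$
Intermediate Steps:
$F{\left(n \right)} = - \frac{3}{2}$ ($F{\left(n \right)} = - \frac{5}{2} + \frac{1}{2} \cdot 2 = - \frac{5}{2} + 1 = - \frac{3}{2}$)
$D{\left(y \right)} = 4 + \frac{13}{y}$ ($D{\left(y \right)} = \frac{13}{y} - \frac{6}{- \frac{3}{2}} = \frac{13}{y} - -4 = \frac{13}{y} + 4 = 4 + \frac{13}{y}$)
$l = \frac{691050}{11}$ ($l = - 153 \left(\left(4 + \frac{13}{33}\right) - 415\right) = - 153 \left(\frac{145}{33} - 415\right) = \left(-153\right) \left(- \frac{13550}{33}\right) = \frac{691050}{11} \approx 62823.0$)
$l - \left(541837 - -381613\right) = \frac{691050}{11} - \left(541837 - -381613\right) = \frac{691050}{11} - \left(541837 + 381613\right) = \frac{691050}{11} - 923450 = - \frac{9466900}{11}$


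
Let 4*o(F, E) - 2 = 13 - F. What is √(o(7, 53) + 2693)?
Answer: 7*√55 ≈ 51.913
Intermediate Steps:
o(F, E) = 15/4 - F/4 (o(F, E) = ½ + (13 - F)/4 = ½ + (13/4 - F/4) = 15/4 - F/4)
√(o(7, 53) + 2693) = √((15/4 - ¼*7) + 2693) = √((15/4 - 7/4) + 2693) = √(2 + 2693) = √2695 = 7*√55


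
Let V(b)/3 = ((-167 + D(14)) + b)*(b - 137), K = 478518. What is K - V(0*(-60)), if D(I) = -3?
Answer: 408648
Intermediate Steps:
V(b) = 3*(-170 + b)*(-137 + b) (V(b) = 3*(((-167 - 3) + b)*(b - 137)) = 3*((-170 + b)*(-137 + b)) = 3*(-170 + b)*(-137 + b))
K - V(0*(-60)) = 478518 - (69870 - 0*(-60) + 3*(0*(-60))**2) = 478518 - (69870 - 921*0 + 3*0**2) = 478518 - (69870 + 0 + 3*0) = 478518 - (69870 + 0 + 0) = 478518 - 1*69870 = 478518 - 69870 = 408648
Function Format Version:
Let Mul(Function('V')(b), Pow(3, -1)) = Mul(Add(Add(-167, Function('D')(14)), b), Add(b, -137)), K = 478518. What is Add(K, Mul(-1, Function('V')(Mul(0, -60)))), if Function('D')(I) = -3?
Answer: 408648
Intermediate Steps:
Function('V')(b) = Mul(3, Add(-170, b), Add(-137, b)) (Function('V')(b) = Mul(3, Mul(Add(Add(-167, -3), b), Add(b, -137))) = Mul(3, Mul(Add(-170, b), Add(-137, b))) = Mul(3, Add(-170, b), Add(-137, b)))
Add(K, Mul(-1, Function('V')(Mul(0, -60)))) = Add(478518, Mul(-1, Add(69870, Mul(-921, Mul(0, -60)), Mul(3, Pow(Mul(0, -60), 2))))) = Add(478518, Mul(-1, Add(69870, Mul(-921, 0), Mul(3, Pow(0, 2))))) = Add(478518, Mul(-1, Add(69870, 0, Mul(3, 0)))) = Add(478518, Mul(-1, Add(69870, 0, 0))) = Add(478518, Mul(-1, 69870)) = Add(478518, -69870) = 408648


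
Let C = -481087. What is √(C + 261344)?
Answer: I*√219743 ≈ 468.77*I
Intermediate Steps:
√(C + 261344) = √(-481087 + 261344) = √(-219743) = I*√219743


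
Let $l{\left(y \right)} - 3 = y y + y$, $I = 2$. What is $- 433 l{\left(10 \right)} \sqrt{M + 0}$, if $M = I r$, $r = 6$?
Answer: $- 97858 \sqrt{3} \approx -1.695 \cdot 10^{5}$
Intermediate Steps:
$l{\left(y \right)} = 3 + y + y^{2}$ ($l{\left(y \right)} = 3 + \left(y y + y\right) = 3 + \left(y^{2} + y\right) = 3 + \left(y + y^{2}\right) = 3 + y + y^{2}$)
$M = 12$ ($M = 2 \cdot 6 = 12$)
$- 433 l{\left(10 \right)} \sqrt{M + 0} = - 433 \left(3 + 10 + 10^{2}\right) \sqrt{12 + 0} = - 433 \left(3 + 10 + 100\right) \sqrt{12} = - 433 \cdot 113 \cdot 2 \sqrt{3} = - 433 \cdot 226 \sqrt{3} = - 97858 \sqrt{3}$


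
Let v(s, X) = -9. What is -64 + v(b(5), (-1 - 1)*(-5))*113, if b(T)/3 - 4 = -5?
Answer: -1081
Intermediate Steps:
b(T) = -3 (b(T) = 12 + 3*(-5) = 12 - 15 = -3)
-64 + v(b(5), (-1 - 1)*(-5))*113 = -64 - 9*113 = -64 - 1017 = -1081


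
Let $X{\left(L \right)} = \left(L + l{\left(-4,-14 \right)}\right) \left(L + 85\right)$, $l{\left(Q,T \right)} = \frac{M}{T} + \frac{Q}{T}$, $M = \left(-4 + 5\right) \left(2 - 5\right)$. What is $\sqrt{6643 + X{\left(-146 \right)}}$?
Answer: $\frac{\sqrt{62074}}{2} \approx 124.57$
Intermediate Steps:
$M = -3$ ($M = 1 \left(-3\right) = -3$)
$l{\left(Q,T \right)} = - \frac{3}{T} + \frac{Q}{T}$
$X{\left(L \right)} = \left(\frac{1}{2} + L\right) \left(85 + L\right)$ ($X{\left(L \right)} = \left(L + \frac{-3 - 4}{-14}\right) \left(L + 85\right) = \left(L - - \frac{1}{2}\right) \left(85 + L\right) = \left(L + \frac{1}{2}\right) \left(85 + L\right) = \left(\frac{1}{2} + L\right) \left(85 + L\right)$)
$\sqrt{6643 + X{\left(-146 \right)}} = \sqrt{6643 + \left(\frac{85}{2} + \left(-146\right)^{2} + \frac{171}{2} \left(-146\right)\right)} = \sqrt{6643 + \left(\frac{85}{2} + 21316 - 12483\right)} = \sqrt{6643 + \frac{17751}{2}} = \sqrt{\frac{31037}{2}} = \frac{\sqrt{62074}}{2}$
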